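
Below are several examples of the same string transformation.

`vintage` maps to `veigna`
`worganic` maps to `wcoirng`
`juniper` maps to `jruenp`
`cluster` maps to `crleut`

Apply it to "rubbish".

In each case the input is transformed by: take characters alternately from the front and the back (1st, last, 2nd, 2nd-last, ...), then delete the last character.
Applying both steps to "rubbish": "rhusbib", then "rhusbi".

rhusbi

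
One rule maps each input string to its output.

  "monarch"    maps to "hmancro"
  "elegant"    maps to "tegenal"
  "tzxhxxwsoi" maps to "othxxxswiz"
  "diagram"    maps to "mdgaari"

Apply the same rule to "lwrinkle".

What's happening: swap each adjacent pair of characters (1↔2, 3↔4, ...), then swap the first and last characters.
On "lwrinkle": the first step gives "wlirknel", and the second then gives "llirknew".

llirknew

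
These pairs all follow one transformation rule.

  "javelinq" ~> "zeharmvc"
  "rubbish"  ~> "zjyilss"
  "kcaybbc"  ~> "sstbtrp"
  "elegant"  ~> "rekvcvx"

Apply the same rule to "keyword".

fiubvpn

Looking at the pairs, the operation is to shift every letter 9 places backward in the alphabet (wrapping around), then move the last 3 characters to the front (rotate right by 3).
On "keyword": the first step gives "bvpnfiu", and the second then gives "fiubvpn".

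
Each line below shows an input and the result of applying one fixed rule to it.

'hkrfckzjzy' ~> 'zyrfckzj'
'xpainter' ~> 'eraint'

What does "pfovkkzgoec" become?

ecovkkzgo

Rule — delete the first 2 characters, then move the last 2 characters to the front (rotate right by 2).
"pfovkkzgoec" → "ovkkzgoec" → "ecovkkzgo".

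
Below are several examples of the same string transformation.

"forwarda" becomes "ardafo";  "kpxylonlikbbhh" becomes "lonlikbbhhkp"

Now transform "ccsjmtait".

The pattern: move the first 2 characters to the end (rotate left by 2), then delete the first 2 characters.
"ccsjmtait" → "sjmtaitcc" → "mtaitcc".

mtaitcc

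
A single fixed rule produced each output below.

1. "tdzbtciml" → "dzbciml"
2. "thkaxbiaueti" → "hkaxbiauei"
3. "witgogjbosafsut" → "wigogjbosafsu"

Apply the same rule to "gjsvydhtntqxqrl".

gjsvydhnqxqrl

The rule is to remove every "t".
Applying that to "gjsvydhtntqxqrl" gives "gjsvydhnqxqrl".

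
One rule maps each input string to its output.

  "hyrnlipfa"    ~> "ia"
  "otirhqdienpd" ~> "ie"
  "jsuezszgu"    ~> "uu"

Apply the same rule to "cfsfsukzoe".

uo

Rule — keep one character in every 3, starting at position 3 (positions 3rd, 6th, 9th, ...), then keep only the vowels.
On "cfsfsukzoe" that produces "uo".
(Check on "otirhqdienpd": → "iqed" → "ie" ✓)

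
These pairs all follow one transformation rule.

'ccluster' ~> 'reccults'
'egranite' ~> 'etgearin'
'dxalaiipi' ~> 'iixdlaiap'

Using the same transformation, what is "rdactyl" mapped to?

tldrcay

Each output is the input with this applied: swap each adjacent pair of characters (1↔2, 3↔4, ...), then move the last 2 characters to the front (rotate right by 2).
Working it through for "rdactyl": intermediate "drcaytl", final "tldrcay".
(Check on "dxalaiipi": → "xdlaiapii" → "iixdlaiap" ✓)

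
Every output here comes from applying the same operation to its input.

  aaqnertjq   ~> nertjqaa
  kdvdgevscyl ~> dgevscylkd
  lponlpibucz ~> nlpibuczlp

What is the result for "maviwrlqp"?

Each output is the input with this applied: move the first 3 characters to the end (rotate left by 3), then delete the last character.
For "maviwrlqp", step one produces "iwrlqpmav"; step two turns that into "iwrlqpma".

iwrlqpma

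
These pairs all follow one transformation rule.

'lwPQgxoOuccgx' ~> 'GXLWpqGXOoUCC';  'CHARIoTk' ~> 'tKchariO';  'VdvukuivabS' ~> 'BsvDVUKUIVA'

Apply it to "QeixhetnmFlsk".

The rule is to move the last 2 characters to the front (rotate right by 2), then flip the case of every letter.
Working it through for "QeixhetnmFlsk": intermediate "skQeixhetnmFl", final "SKqEIXHETNMfL".

SKqEIXHETNMfL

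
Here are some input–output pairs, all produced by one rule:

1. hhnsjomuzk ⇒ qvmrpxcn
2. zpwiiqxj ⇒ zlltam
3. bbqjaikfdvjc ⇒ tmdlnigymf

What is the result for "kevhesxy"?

Looking at the pairs, the operation is to delete the first 2 characters, then shift every letter 3 places forward in the alphabet (wrapping around).
"kevhesxy" → "vhesxy" → "ykhvab".

ykhvab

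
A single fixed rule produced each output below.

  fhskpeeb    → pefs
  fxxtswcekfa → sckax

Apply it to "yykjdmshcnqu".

dscqyk

Looking at the pairs, the operation is to move the first 3 characters to the end (rotate left by 3), then keep every other character starting from the second (positions 2nd, 4th, 6th, ...).
Starting from "yykjdmshcnqu": after the first operation, "jdmshcnquyyk"; after the second, "dscqyk".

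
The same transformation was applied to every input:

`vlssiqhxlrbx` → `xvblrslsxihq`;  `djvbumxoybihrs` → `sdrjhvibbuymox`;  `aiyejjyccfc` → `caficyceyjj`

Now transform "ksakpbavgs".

The transformation: reverse the string, then take characters alternately from the front and the back (1st, last, 2nd, 2nd-last, ...).
On "ksakpbavgs": the first step gives "sgvabpkask", and the second then gives "skgsvaakbp".
(Check on "vlssiqhxlrbx": → "xbrlxhqisslv" → "xvblrslsxihq" ✓)

skgsvaakbp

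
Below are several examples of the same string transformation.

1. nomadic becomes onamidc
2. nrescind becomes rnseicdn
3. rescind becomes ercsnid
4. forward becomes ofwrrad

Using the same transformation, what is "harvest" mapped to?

Looking at the pairs, the operation is to swap each adjacent pair of characters (1↔2, 3↔4, ...).
For "harvest" the result is "ahvrset".

ahvrset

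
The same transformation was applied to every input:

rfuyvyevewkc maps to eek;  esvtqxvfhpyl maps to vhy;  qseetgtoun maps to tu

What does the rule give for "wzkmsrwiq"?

wq

The transformation: keep every other character starting from the first (positions 1st, 3rd, 5th, ...), then delete the first 3 characters.
Applying that to "wzkmsrwiq" gives "wq".
(Check on "esvtqxvfhpyl": → "evqvhy" → "vhy" ✓)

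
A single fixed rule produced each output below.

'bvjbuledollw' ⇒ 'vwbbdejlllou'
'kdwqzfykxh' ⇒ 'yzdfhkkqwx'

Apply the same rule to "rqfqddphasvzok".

Each output is the input with this applied: sort the characters into alphabetical order, then move the last 2 characters to the front (rotate right by 2).
For "rqfqddphasvzok", step one produces "addfhkopqqrsvz"; step two turns that into "vzaddfhkopqqrs".

vzaddfhkopqqrs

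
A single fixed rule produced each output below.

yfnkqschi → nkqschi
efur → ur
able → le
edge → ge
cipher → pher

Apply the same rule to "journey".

urney

Rule — delete the first 2 characters.
For "journey" the result is "urney".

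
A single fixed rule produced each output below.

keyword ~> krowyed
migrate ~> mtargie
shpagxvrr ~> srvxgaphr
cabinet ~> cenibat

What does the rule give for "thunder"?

tednuhr

In each case the input is transformed by: swap the first and last characters, then reverse the string.
Working it through for "thunder": intermediate "rhundet", final "tednuhr".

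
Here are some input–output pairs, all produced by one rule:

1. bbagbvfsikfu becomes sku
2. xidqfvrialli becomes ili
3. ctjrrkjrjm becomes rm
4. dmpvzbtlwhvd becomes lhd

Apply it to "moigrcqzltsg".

In each case the input is transformed by: keep every other character starting from the second (positions 2nd, 4th, 6th, ...), then delete the first 3 characters.
"moigrcqzltsg" → "ogcztg" → "ztg".

ztg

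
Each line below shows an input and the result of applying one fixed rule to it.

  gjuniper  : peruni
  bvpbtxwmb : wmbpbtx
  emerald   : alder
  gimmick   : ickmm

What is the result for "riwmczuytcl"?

What's happening: delete the first 2 characters, then move the last 3 characters to the front (rotate right by 3).
On "riwmczuytcl": the first step gives "wmczuytcl", and the second then gives "tclwmczuy".

tclwmczuy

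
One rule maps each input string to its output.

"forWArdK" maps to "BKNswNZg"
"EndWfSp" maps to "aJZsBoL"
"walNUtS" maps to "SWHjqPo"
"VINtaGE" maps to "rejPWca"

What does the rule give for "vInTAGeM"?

ReJpwcAi

In each case the input is transformed by: shift every letter 4 places backward in the alphabet (wrapping around), then flip the case of every letter.
For "vInTAGeM", step one produces "rEjPWCaI"; step two turns that into "ReJpwcAi".
(Check on "forWArdK": → "bknSWnzG" → "BKNswNZg" ✓)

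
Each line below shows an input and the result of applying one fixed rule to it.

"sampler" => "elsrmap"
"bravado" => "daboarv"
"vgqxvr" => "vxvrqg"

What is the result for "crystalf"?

lacfyrts

The transformation: move the last 3 characters to the front (rotate right by 3), then swap each adjacent pair of characters (1↔2, 3↔4, ...).
"crystalf" → "alfcryst" → "lacfyrts".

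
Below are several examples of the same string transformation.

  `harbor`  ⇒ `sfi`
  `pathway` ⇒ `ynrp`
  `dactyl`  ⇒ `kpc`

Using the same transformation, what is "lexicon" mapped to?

ztfe

Each output is the input with this applied: shift every letter 9 places backward in the alphabet (wrapping around), then delete the first 3 characters.
So "lexicon" becomes "ztfe".
(Check on "pathway": → "grkynrp" → "ynrp" ✓)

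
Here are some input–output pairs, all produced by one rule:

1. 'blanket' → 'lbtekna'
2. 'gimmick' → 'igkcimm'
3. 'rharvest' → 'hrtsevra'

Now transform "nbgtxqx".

bnxqxtg

Rule — move the first 2 characters to the end (rotate left by 2), then reverse the string.
Starting from "nbgtxqx": after the first operation, "gtxqxnb"; after the second, "bnxqxtg".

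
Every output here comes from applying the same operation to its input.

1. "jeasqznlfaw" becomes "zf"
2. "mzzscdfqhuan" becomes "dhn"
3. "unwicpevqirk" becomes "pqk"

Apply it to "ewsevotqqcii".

oqi

The transformation: delete the first 3 characters, then keep one character in every 3, starting at position 3 (positions 3rd, 6th, 9th, ...).
"ewsevotqqcii" → "oqi".
(Check on "jeasqznlfaw": → "sqznlfaw" → "zf" ✓)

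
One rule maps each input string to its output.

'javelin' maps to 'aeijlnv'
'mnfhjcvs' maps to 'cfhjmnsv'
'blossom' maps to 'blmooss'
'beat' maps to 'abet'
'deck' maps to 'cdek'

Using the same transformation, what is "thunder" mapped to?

Each output is the input with this applied: sort the characters into alphabetical order.
"thunder" → "dehnrtu".

dehnrtu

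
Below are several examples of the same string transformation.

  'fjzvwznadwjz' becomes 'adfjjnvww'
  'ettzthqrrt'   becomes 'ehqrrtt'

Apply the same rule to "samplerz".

The pattern: sort the characters into alphabetical order, then delete the last 3 characters.
On "samplerz" that produces "aelmp".

aelmp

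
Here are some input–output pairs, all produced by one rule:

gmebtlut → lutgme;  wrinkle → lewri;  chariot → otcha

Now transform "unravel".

Each output is the input with this applied: move the first 3 characters to the end (rotate left by 3), then delete the first 2 characters.
Doing the same to "unravel": "elunr".

elunr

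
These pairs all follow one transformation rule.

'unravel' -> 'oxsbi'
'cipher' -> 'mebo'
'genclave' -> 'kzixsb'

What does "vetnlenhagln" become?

qkibkexdik

Looking at the pairs, the operation is to shift every letter 3 places backward in the alphabet (wrapping around), then delete the first 2 characters.
Starting from "vetnlenhagln": after the first operation, "sbqkibkexdik"; after the second, "qkibkexdik".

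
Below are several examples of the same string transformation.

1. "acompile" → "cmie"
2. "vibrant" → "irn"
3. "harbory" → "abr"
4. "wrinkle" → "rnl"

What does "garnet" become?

ant

The transformation: keep every other character starting from the second (positions 2nd, 4th, 6th, ...).
"garnet" → "ant".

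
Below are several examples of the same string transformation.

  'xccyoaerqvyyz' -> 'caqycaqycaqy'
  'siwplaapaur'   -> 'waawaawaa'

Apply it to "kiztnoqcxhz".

zoxzoxzox

Looking at the pairs, the operation is to keep one character in every 3, starting at position 3 (positions 3rd, 6th, 9th, ...), then write the whole string 3 times in a row.
Applying both steps to "kiztnoqcxhz": "zox", then "zoxzoxzox".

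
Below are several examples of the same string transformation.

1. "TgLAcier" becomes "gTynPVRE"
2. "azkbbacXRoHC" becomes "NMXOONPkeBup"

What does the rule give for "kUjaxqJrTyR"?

Looking at the pairs, the operation is to flip the case of every letter, then shift every letter 13 places forward in the alphabet (wrapping around) — i.e. ROT13.
For "kUjaxqJrTyR", step one produces "KuJAXQjRtYr"; step two turns that into "XhWNKDwEgLe".

XhWNKDwEgLe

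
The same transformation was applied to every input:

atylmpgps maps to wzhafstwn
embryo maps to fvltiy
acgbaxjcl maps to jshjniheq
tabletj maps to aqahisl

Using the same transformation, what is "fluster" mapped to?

Each output is the input with this applied: shift every letter 7 places forward in the alphabet (wrapping around), then move the last 2 characters to the front (rotate right by 2).
On "fluster": the first step gives "msbzaly", and the second then gives "lymsbza".

lymsbza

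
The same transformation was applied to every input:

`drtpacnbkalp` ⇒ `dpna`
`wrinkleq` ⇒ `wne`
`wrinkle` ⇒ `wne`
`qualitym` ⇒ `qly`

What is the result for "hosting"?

The pattern: keep one character in every 3, starting at position 1 (positions 1st, 4th, 7th, ...).
On "hosting" that produces "htg".

htg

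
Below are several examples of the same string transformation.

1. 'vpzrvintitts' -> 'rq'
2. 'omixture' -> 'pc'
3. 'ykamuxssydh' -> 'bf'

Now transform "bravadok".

Each output is the input with this applied: shift every letter 2 places backward in the alphabet (wrapping around), then keep only the last 2 characters.
Starting from "bravadok": after the first operation, "zpytybmi"; after the second, "mi".

mi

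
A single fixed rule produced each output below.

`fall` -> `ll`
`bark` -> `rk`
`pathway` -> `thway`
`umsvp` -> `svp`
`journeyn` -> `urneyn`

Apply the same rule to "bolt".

lt

The pattern: delete the first 2 characters.
For "bolt" the result is "lt".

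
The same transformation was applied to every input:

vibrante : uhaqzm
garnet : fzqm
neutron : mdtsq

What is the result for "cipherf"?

The transformation: shift every letter 1 place backward in the alphabet (wrapping around), then delete the last 2 characters.
On "cipherf": the first step gives "bhogdqe", and the second then gives "bhogd".

bhogd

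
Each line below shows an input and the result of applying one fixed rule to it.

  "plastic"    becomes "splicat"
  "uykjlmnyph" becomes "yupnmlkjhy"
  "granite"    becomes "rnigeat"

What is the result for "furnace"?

Looking at the pairs, the operation is to sort the characters into reverse alphabetical order, then move the first character to the end.
Starting from "furnace": after the first operation, "urnfeca"; after the second, "rnfecau".

rnfecau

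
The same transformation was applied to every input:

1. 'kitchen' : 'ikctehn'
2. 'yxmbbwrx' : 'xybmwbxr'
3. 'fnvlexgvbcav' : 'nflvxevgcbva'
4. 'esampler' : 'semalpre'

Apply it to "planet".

lpnate

Looking at the pairs, the operation is to swap each adjacent pair of characters (1↔2, 3↔4, ...).
For "planet" the result is "lpnate".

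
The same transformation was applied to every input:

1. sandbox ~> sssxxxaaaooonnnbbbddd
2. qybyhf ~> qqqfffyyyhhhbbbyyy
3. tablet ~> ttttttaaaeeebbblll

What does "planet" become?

ppptttllleeeaaannn

The rule is to take characters alternately from the front and the back (1st, last, 2nd, 2nd-last, ...), then repeat every character 3 times.
On "planet": the first step gives "ptlean", and the second then gives "ppptttllleeeaaannn".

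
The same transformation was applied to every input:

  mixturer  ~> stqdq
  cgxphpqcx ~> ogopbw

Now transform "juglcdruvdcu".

kbcqtucbt

Looking at the pairs, the operation is to shift every letter 1 place backward in the alphabet (wrapping around), then delete the first 3 characters.
Applying both steps to "juglcdruvdcu": "itfkbcqtucbt", then "kbcqtucbt".
(Check on "cgxphpqcx": → "bfwogopbw" → "ogopbw" ✓)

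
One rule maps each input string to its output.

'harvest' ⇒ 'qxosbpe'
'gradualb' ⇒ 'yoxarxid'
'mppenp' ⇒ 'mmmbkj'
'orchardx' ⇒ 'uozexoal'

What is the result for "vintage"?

What's happening: shift every letter 3 places backward in the alphabet (wrapping around), then swap the first and last characters.
On "vintage": the first step gives "sfkqxdb", and the second then gives "bfkqxds".

bfkqxds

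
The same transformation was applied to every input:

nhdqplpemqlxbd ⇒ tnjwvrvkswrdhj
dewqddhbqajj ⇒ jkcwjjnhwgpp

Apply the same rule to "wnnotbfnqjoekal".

Rule — shift every letter 6 places forward in the alphabet (wrapping around).
Applying that to "wnnotbfnqjoekal" gives "cttuzhltwpukqgr".

cttuzhltwpukqgr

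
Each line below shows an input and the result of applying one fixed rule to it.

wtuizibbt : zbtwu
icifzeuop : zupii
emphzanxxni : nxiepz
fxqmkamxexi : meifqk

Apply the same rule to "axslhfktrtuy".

kruash

Looking at the pairs, the operation is to keep every other character starting from the first (positions 1st, 3rd, 5th, ...), then move the last 3 characters to the front (rotate right by 3).
Applying both steps to "axslhfktrtuy": "ashkru", then "kruash".
(Check on "fxqmkamxexi": → "fqkmei" → "meifqk" ✓)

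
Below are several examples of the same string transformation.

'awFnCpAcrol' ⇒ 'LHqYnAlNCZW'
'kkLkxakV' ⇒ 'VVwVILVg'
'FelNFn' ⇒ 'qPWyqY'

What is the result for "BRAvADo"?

mclGloZ

Rule — shift every letter 11 places forward in the alphabet (wrapping around), then flip the case of every letter.
Applying both steps to "BRAvADo": "MCLgLOz", then "mclGloZ".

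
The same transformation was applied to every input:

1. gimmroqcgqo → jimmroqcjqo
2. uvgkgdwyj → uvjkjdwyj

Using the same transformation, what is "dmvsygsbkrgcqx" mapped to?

Rule — replace every "g" with "j".
Doing the same to "dmvsygsbkrgcqx": "dmvsyjsbkrjcqx".

dmvsyjsbkrjcqx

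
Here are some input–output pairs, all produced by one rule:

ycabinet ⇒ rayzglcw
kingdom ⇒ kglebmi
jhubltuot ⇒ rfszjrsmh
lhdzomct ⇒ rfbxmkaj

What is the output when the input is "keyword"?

bcwumpi

Each output is the input with this applied: shift every letter 2 places backward in the alphabet (wrapping around), then swap the first and last characters.
On "keyword": the first step gives "icwumpb", and the second then gives "bcwumpi".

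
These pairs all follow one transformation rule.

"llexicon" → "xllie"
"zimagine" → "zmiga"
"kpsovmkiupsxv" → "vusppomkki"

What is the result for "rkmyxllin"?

The pattern: delete the last 3 characters, then sort the characters into reverse alphabetical order.
Applying both steps to "rkmyxllin": "rkmyxl", then "yxrmlk".

yxrmlk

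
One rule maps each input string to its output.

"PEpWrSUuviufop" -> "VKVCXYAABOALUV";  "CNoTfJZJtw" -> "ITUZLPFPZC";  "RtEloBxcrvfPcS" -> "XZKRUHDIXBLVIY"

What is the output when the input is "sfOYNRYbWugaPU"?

The pattern: shift every letter 6 places forward in the alphabet (wrapping around), then convert every letter to uppercase.
Working it through for "sfOYNRYbWugaPU": intermediate "ylUETXEhCamgVA", final "YLUETXEHCAMGVA".

YLUETXEHCAMGVA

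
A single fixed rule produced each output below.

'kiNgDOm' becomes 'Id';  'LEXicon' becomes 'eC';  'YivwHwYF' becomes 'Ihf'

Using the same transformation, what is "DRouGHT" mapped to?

The pattern: flip the case of every letter, then keep one character in every 3, starting at position 2 (positions 2nd, 5th, 8th, ...).
"DRouGHT" → "drOUght" → "rg".

rg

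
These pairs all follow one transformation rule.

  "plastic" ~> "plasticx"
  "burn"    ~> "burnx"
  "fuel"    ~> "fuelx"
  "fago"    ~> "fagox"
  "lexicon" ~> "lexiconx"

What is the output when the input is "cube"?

cubex

Rule — append "x".
For "cube" the result is "cubex".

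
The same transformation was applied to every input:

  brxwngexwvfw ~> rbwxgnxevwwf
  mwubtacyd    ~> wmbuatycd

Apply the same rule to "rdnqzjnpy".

drqnjzpny

What's happening: swap each adjacent pair of characters (1↔2, 3↔4, ...).
Doing the same to "rdnqzjnpy": "drqnjzpny".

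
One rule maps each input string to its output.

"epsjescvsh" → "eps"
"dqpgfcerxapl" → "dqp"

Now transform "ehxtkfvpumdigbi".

The rule is to keep only the first 3 characters.
Applying that to "ehxtkfvpumdigbi" gives "ehx".

ehx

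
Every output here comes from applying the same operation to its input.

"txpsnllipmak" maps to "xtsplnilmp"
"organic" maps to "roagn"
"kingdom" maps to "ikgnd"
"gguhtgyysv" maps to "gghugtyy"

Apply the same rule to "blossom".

lbsos

In each case the input is transformed by: delete the last 2 characters, then swap each adjacent pair of characters (1↔2, 3↔4, ...).
"blossom" → "bloss" → "lbsos".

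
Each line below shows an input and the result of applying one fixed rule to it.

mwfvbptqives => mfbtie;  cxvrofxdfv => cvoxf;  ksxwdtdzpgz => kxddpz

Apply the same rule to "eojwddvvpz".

ejdvp

What's happening: keep every other character starting from the first (positions 1st, 3rd, 5th, ...).
"eojwddvvpz" → "ejdvp".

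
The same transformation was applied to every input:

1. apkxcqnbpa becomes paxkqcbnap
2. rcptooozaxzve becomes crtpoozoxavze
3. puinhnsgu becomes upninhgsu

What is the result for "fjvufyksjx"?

jfuvyfskxj

Each output is the input with this applied: swap each adjacent pair of characters (1↔2, 3↔4, ...).
On "fjvufyksjx" that produces "jfuvyfskxj".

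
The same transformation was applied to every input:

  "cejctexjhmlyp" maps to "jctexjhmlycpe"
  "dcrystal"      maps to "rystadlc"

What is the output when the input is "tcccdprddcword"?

ccdprddcwortdc

Looking at the pairs, the operation is to swap the first and last characters, then move the first 2 characters to the end (rotate left by 2).
"tcccdprddcword" → "dcccdprddcwort" → "ccdprddcwortdc".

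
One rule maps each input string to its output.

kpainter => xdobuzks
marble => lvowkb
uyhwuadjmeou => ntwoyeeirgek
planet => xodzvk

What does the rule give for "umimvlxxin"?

vhhsxewswf

Looking at the pairs, the operation is to shift every letter 10 places forward in the alphabet (wrapping around), then swap the front and back halves of the string.
On "umimvlxxin": the first step gives "ewswfvhhsx", and the second then gives "vhhsxewswf".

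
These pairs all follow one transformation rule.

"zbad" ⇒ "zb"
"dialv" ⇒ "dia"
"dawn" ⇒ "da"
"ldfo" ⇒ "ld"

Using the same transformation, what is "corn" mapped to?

The transformation: delete the last 2 characters.
So "corn" becomes "co".

co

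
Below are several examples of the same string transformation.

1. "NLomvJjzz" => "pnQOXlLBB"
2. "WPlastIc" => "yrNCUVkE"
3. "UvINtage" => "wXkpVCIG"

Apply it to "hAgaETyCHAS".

JcICgvAejcu

What's happening: shift every letter 2 places forward in the alphabet (wrapping around), then flip the case of every letter.
Working it through for "hAgaETyCHAS": intermediate "jCicGVaEJCU", final "JcICgvAejcu".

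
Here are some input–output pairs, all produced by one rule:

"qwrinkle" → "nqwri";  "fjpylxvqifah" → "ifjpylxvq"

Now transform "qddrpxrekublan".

bqddrpxreku

The transformation: delete the last 3 characters, then move the last character to the front.
Starting from "qddrpxrekublan": after the first operation, "qddrpxrekub"; after the second, "bqddrpxreku".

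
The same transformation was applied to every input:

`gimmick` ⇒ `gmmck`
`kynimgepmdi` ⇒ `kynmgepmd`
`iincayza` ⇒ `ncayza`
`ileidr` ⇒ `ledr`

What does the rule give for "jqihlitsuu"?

jqhltsuu

Each output is the input with this applied: remove every "i".
Doing the same to "jqihlitsuu": "jqhltsuu".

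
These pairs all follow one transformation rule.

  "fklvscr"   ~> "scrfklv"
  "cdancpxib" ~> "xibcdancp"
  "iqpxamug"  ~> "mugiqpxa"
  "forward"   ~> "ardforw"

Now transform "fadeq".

The pattern: move the last 3 characters to the front (rotate right by 3).
"fadeq" → "deqfa".

deqfa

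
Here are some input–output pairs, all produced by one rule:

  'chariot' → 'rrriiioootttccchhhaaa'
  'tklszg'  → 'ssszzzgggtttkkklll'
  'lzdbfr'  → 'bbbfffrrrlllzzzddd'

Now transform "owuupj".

The rule is to move the first 3 characters to the end (rotate left by 3), then repeat every character 3 times.
On "owuupj" that produces "uuupppjjjooowwwuuu".

uuupppjjjooowwwuuu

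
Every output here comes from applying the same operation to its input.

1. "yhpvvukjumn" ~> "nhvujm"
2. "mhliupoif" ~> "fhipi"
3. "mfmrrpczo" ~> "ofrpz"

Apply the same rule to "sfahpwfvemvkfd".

The rule is to move the last character to the front, then keep every other character starting from the first (positions 1st, 3rd, 5th, ...).
"sfahpwfvemvkfd" → "dfhwvmk".

dfhwvmk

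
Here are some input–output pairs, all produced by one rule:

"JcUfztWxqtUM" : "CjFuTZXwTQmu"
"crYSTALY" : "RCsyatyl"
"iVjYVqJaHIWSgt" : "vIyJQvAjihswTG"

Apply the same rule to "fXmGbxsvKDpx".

xFgMXBVSdkXP

The transformation: flip the case of every letter, then swap each adjacent pair of characters (1↔2, 3↔4, ...).
Working it through for "fXmGbxsvKDpx": intermediate "FxMgBXSVkdPX", final "xFgMXBVSdkXP".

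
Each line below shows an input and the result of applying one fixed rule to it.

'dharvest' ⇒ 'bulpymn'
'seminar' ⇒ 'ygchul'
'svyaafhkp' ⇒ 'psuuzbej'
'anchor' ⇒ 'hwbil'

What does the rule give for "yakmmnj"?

The rule is to delete the first character, then shift every letter 6 places backward in the alphabet (wrapping around).
For "yakmmnj", step one produces "akmmnj"; step two turns that into "uegghd".
(Check on "seminar": → "eminar" → "ygchul" ✓)

uegghd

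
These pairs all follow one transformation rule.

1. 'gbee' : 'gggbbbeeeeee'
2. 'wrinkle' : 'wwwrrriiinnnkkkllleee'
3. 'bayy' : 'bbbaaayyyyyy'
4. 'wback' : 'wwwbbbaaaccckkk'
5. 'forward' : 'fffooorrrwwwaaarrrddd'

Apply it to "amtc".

Each output is the input with this applied: repeat every character 3 times.
Doing the same to "amtc": "aaammmtttccc".

aaammmtttccc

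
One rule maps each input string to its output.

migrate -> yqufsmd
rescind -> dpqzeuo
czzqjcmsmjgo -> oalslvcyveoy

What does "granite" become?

sqdfmuz

The transformation: shift every letter 12 places forward in the alphabet (wrapping around), then take characters alternately from the front and the back (1st, last, 2nd, 2nd-last, ...).
Applying both steps to "granite": "sdmzufq", then "sqdfmuz".
(Check on "czzqjcmsmjgo": → "ollcvoyeyvsa" → "oalslvcyveoy" ✓)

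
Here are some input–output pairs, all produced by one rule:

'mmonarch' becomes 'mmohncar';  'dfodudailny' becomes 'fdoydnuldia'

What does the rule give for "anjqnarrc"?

najcqrnra

What's happening: move the first character to the end, then take characters alternately from the front and the back (1st, last, 2nd, 2nd-last, ...).
"anjqnarrc" → "njqnarrca" → "najcqrnra".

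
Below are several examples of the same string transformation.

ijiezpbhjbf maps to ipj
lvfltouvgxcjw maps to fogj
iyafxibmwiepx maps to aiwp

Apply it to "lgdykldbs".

dls

Rule — keep one character in every 3, starting at position 3 (positions 3rd, 6th, 9th, ...).
Applying that to "lgdykldbs" gives "dls".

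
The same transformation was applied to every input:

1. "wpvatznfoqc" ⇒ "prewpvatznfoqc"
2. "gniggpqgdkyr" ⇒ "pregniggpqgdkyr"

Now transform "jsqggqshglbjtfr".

prejsqggqshglbjtfr

Looking at the pairs, the operation is to prepend "pre".
For "jsqggqshglbjtfr" the result is "prejsqggqshglbjtfr".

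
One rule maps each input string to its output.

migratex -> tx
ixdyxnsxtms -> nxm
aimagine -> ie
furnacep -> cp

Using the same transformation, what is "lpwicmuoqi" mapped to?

moi

The transformation: keep every other character starting from the second (positions 2nd, 4th, 6th, ...), then delete the first 2 characters.
On "lpwicmuoqi": the first step gives "pimoi", and the second then gives "moi".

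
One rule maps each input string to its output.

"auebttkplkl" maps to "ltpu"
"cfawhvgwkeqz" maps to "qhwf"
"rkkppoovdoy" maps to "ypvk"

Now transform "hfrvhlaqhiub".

What's happening: keep one character in every 3, starting at position 2 (positions 2nd, 5th, 8th, ...), then swap the first and last characters.
Applying both steps to "hfrvhlaqhiub": "fhqu", then "uhqf".

uhqf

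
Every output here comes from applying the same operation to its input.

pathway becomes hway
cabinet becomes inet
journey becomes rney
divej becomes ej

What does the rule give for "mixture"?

ture

Each output is the input with this applied: delete the first 3 characters.
For "mixture" the result is "ture".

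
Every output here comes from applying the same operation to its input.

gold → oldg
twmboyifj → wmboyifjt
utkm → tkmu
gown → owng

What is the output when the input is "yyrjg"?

yrjgy

The pattern: move the first character to the end.
On "yyrjg" that produces "yrjgy".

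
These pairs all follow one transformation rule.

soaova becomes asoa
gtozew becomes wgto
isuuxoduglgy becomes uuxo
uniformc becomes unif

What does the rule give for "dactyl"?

ldac

The transformation: swap the front and back halves of the string, then keep only the last 4 characters.
On "dactyl": the first step gives "tyldac", and the second then gives "ldac".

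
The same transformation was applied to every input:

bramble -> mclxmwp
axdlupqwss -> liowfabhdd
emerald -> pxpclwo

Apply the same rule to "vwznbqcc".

Each output is the input with this applied: shift every letter 11 places forward in the alphabet (wrapping around).
On "vwznbqcc" that produces "ghkymbnn".

ghkymbnn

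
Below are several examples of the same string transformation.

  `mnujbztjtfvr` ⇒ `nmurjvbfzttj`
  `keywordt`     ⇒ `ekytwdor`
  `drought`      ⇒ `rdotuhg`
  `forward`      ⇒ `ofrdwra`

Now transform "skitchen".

The rule is to move the first character to the end, then take characters alternately from the front and the back (1st, last, 2nd, 2nd-last, ...).
Working it through for "skitchen": intermediate "kitchens", final "ksintech".

ksintech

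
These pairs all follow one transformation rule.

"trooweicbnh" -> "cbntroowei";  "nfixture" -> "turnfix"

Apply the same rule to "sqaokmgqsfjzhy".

Rule — delete the last character, then move the last 3 characters to the front (rotate right by 3).
Doing the same to "sqaokmgqsfjzhy": "jzhsqaokmgqsf".

jzhsqaokmgqsf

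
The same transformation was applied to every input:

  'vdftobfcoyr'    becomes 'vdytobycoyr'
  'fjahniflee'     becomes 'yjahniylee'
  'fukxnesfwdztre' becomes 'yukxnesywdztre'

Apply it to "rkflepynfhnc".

rkylepynyhnc

The transformation: replace every "f" with "y".
For "rkflepynfhnc" the result is "rkylepynyhnc".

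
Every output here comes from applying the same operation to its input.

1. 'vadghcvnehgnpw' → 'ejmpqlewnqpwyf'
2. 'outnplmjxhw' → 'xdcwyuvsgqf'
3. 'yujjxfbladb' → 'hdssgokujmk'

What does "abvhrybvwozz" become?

jkeqahkefxii

The transformation: shift every letter 9 places forward in the alphabet (wrapping around).
"abvhrybvwozz" → "jkeqahkefxii".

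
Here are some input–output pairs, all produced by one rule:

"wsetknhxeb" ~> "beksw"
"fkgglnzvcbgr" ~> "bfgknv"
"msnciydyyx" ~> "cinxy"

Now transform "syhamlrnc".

ahmry

What's happening: sort the characters into alphabetical order, then keep every other character starting from the first (positions 1st, 3rd, 5th, ...).
Starting from "syhamlrnc": after the first operation, "achlmnrsy"; after the second, "ahmry".
(Check on "fkgglnzvcbgr": → "bcfgggklnrvz" → "bfgknv" ✓)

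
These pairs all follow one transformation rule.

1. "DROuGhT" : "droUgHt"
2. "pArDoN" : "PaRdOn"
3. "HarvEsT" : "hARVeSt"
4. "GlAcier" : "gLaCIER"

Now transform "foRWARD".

FOrward

Each output is the input with this applied: flip the case of every letter.
On "foRWARD" that produces "FOrward".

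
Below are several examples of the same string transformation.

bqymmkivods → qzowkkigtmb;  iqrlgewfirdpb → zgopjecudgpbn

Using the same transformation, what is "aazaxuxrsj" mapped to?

What's happening: move the last character to the front, then shift every letter 2 places backward in the alphabet (wrapping around).
Working it through for "aazaxuxrsj": intermediate "jaazaxuxrs", final "hyyxyvsvpq".

hyyxyvsvpq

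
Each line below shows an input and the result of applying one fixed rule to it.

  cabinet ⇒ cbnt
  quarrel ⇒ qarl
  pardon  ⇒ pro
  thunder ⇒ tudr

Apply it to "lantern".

In each case the input is transformed by: keep every other character starting from the first (positions 1st, 3rd, 5th, ...).
Applying that to "lantern" gives "lnen".

lnen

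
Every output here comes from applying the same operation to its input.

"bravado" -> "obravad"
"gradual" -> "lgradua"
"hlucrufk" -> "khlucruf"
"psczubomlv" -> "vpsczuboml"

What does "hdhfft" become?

Rule — move the last character to the front.
For "hdhfft" the result is "thdhff".

thdhff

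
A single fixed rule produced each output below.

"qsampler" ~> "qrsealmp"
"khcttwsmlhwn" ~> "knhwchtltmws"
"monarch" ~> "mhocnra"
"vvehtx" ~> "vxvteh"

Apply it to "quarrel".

Rule — take characters alternately from the front and the back (1st, last, 2nd, 2nd-last, ...).
Applying that to "quarrel" gives "qluearr".

qluearr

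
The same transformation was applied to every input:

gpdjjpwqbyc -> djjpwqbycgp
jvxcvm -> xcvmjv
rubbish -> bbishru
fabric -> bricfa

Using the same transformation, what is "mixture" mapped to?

xturemi

The transformation: move the first 2 characters to the end (rotate left by 2).
So "mixture" becomes "xturemi".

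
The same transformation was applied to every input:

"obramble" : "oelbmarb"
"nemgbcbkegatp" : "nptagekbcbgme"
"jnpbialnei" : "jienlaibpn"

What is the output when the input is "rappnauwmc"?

rcmwuanppa

Rule — reverse the string, then move the last character to the front.
On "rappnauwmc": the first step gives "cmwuanppar", and the second then gives "rcmwuanppa".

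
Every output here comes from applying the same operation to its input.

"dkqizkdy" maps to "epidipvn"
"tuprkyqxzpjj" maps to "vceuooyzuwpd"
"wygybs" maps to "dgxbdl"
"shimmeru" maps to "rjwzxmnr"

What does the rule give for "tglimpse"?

ruxjylqn

Rule — shift every letter 5 places forward in the alphabet (wrapping around), then swap the front and back halves of the string.
Applying both steps to "tglimpse": "ylqnruxj", then "ruxjylqn".
(Check on "dkqizkdy": → "ipvnepid" → "epidipvn" ✓)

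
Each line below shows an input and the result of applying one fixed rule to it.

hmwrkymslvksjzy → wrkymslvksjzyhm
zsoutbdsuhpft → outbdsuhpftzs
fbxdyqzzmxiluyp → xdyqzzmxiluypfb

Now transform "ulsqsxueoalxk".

The rule is to move the first 2 characters to the end (rotate left by 2).
Doing the same to "ulsqsxueoalxk": "sqsxueoalxkul".

sqsxueoalxkul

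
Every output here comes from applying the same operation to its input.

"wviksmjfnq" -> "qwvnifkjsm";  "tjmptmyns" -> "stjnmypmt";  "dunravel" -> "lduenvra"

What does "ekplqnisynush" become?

The transformation: swap the first and last characters, then take characters alternately from the front and the back (1st, last, 2nd, 2nd-last, ...).
Applying both steps to "ekplqnisynush": "hkplqnisynuse", then "hekspulnqynsi".
(Check on "wviksmjfnq": → "qviksmjfnw" → "qwvnifkjsm" ✓)

hekspulnqynsi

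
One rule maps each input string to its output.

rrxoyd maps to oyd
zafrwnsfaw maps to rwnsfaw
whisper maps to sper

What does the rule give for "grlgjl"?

gjl

The rule is to delete the first 3 characters.
Doing the same to "grlgjl": "gjl".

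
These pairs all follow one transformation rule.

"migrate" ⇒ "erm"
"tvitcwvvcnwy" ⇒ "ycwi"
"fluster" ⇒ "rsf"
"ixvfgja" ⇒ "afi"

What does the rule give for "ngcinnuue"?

enc

Looking at the pairs, the operation is to reverse the string, then keep one character in every 3, starting at position 1 (positions 1st, 4th, 7th, ...).
Starting from "ngcinnuue": after the first operation, "euunnicgn"; after the second, "enc".
(Check on "ixvfgja": → "ajgfvxi" → "afi" ✓)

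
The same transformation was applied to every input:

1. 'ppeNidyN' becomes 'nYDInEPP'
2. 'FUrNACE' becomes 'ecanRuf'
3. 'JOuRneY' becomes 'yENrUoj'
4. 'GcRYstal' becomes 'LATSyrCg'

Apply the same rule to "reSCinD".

dNIcsER

What's happening: flip the case of every letter, then reverse the string.
Applying both steps to "reSCinD": "REscINd", then "dNIcsER".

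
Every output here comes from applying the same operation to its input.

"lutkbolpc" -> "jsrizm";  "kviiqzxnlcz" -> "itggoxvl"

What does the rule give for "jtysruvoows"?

The transformation: shift every letter 2 places backward in the alphabet (wrapping around), then delete the last 3 characters.
On "jtysruvoows" that produces "hrwqpstm".
(Check on "kviiqzxnlcz": → "itggoxvljax" → "itggoxvl" ✓)

hrwqpstm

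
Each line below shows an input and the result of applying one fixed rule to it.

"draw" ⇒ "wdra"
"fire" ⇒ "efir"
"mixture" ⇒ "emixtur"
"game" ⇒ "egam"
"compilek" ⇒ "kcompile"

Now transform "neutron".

What's happening: move the last character to the front.
For "neutron" the result is "nneutro".

nneutro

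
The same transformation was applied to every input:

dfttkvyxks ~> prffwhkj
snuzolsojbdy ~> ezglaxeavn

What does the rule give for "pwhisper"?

Rule — delete the last 2 characters, then shift every letter 12 places forward in the alphabet (wrapping around).
Starting from "pwhisper": after the first operation, "pwhisp"; after the second, "bitueb".
(Check on "dfttkvyxks": → "dfttkvyx" → "prffwhkj" ✓)

bitueb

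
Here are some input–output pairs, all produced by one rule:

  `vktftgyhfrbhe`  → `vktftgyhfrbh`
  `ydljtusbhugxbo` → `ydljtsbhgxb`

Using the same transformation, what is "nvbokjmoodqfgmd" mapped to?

nvbkjmdqfgmd

In each case the input is transformed by: remove every vowel.
Doing the same to "nvbokjmoodqfgmd": "nvbkjmdqfgmd".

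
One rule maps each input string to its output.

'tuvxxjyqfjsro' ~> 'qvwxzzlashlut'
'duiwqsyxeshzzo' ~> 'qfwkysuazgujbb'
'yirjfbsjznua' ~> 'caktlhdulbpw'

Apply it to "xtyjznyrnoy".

The pattern: move the last character to the front, then shift every letter 2 places forward in the alphabet (wrapping around).
On "xtyjznyrnoy": the first step gives "yxtyjznyrno", and the second then gives "azvalbpatpq".
(Check on "tuvxxjyqfjsro": → "otuvxxjyqfjsr" → "qvwxzzlashlut" ✓)

azvalbpatpq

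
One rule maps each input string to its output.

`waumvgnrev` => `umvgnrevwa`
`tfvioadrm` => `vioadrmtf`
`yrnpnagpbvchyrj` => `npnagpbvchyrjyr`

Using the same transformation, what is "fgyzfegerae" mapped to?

The transformation: move the first 2 characters to the end (rotate left by 2).
Doing the same to "fgyzfegerae": "yzfegeraefg".

yzfegeraefg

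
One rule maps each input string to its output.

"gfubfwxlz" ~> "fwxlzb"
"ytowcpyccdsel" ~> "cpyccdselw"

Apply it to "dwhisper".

speri

The rule is to delete the first 3 characters, then move the first character to the end.
For "dwhisper", step one produces "isper"; step two turns that into "speri".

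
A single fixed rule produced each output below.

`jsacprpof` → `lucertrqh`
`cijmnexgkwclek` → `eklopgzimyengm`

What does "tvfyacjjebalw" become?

vxhacellgdcny

The transformation: shift every letter 2 places forward in the alphabet (wrapping around).
Doing the same to "tvfyacjjebalw": "vxhacellgdcny".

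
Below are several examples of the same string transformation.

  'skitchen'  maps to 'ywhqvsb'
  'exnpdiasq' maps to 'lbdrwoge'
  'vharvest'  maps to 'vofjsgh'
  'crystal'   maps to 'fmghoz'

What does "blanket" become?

What's happening: shift every letter 12 places backward in the alphabet (wrapping around), then delete the first character.
Applying both steps to "blanket": "pzobysh", then "zobysh".

zobysh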